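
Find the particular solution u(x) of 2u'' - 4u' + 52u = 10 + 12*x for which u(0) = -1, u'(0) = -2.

Divide through by 2: u'' - 2u' + 26u = 5 + 6*x.
Characteristic equation r² - 2r + 26 = 0 has discriminant (-2)² - 4·(26) = -100 < 0, so r = 1 ± 5i.
Hence u_h = C1*cos(5*x)*exp(x) + C2*exp(x)*sin(5*x).
For the particular solution try u_p = A0 + A1*x. Substituting and matching coefficients of each power of x gives A0 = 71/338, A1 = 3/13, so u_p = 71/338 + 3*x/13.
General solution: u = 71/338 + 3*x/13 + C1*cos(5*x)*exp(x) + C2*exp(x)*sin(5*x).
Apply the initial conditions: u(0) = 71/338 + C1 = -1 and u'(0) = 3/13 + C1 + 5*C2 = -2. Solving gives C1 = -409/338, C2 = -69/338.

u = 71/338 + 3*x/13 - 409*cos(5*x)*exp(x)/338 - 69*exp(x)*sin(5*x)/338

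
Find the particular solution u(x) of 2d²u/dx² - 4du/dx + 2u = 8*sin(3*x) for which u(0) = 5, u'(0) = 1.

u = -8*sin(3*x)/25 + 6*cos(3*x)/25 + 119*exp(x)/25 - 14*x*exp(x)/5

Divide through by 2: u'' - 2u' + u = 4*sin(3*x).
Characteristic equation r² - 2r + 1 = 0 has discriminant (-2)² - 4·(1) = 0, so r = 1 is a repeated root.
Hence u_h = (C1 + C2*x)*exp(x).
Try u_p = A*cos(3*x) + B*sin(3*x). Substituting and equating the coefficients of cos(3x) and sin(3x) gives A = 6/25, B = -8/25, so u_p = -8*sin(3*x)/25 + 6*cos(3*x)/25.
General solution: u = -8*sin(3*x)/25 + 6*cos(3*x)/25 + C1*exp(x) + C2*x*exp(x).
Apply the initial conditions: u(0) = 6/25 + C1 = 5 and u'(0) = -24/25 + C1 + C2 = 1. Solving gives C1 = 119/25, C2 = -14/5.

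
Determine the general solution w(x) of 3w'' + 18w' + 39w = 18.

Divide through by 3: w'' + 6w' + 13w = 6.
Characteristic equation r² + 6r + 13 = 0 has discriminant (6)² - 4·(13) = -16 < 0, so r = -3 ± 2i.
Hence w_h = C1*cos(2*x)*exp(-3*x) + C2*exp(-3*x)*sin(2*x).
For the particular solution try w_p = A0. Substituting and matching coefficients of each power of x gives A0 = 6/13, so w_p = 6/13.

w = 6/13 + C1*cos(2*x)*exp(-3*x) + C2*exp(-3*x)*sin(2*x)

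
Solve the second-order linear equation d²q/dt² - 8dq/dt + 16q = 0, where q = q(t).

Characteristic equation r² - 8r + 16 = 0 has discriminant (-8)² - 4·(16) = 0, so r = 4 is a repeated root.
Hence q_h = (C1 + C2*t)*exp(4*t).

q = C1*exp(4*t) + C2*t*exp(4*t)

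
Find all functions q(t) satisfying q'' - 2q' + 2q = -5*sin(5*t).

q = -50*cos(5*t)/629 + 115*sin(5*t)/629 + C1*cos(t)*exp(t) + C2*exp(t)*sin(t)

Characteristic equation r² - 2r + 2 = 0 has discriminant (-2)² - 4·(2) = -4 < 0, so r = 1 ± i.
Hence q_h = C1*cos(t)*exp(t) + C2*exp(t)*sin(t).
Try q_p = A*cos(5*t) + B*sin(5*t). Substituting and equating the coefficients of cos(5t) and sin(5t) gives A = -50/629, B = 115/629, so q_p = -50*cos(5*t)/629 + 115*sin(5*t)/629.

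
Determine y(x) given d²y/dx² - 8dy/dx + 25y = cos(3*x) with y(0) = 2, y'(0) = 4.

y = -3*sin(3*x)/104 + cos(3*x)/52 - 133*exp(4*x)*sin(3*x)/104 + 103*cos(3*x)*exp(4*x)/52

Characteristic equation r² - 8r + 25 = 0 has discriminant (-8)² - 4·(25) = -36 < 0, so r = 4 ± 3i.
Hence y_h = C1*cos(3*x)*exp(4*x) + C2*exp(4*x)*sin(3*x).
Try y_p = A*cos(3*x) + B*sin(3*x). Substituting and equating the coefficients of cos(3x) and sin(3x) gives A = 1/52, B = -3/104, so y_p = -3*sin(3*x)/104 + cos(3*x)/52.
General solution: y = -3*sin(3*x)/104 + cos(3*x)/52 + C1*cos(3*x)*exp(4*x) + C2*exp(4*x)*sin(3*x).
Apply the initial conditions: y(0) = 1/52 + C1 = 2 and y'(0) = -9/104 + 3*C2 + 4*C1 = 4. Solving gives C1 = 103/52, C2 = -133/104.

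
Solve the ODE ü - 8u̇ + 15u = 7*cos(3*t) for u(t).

u = -14*sin(3*t)/51 + 7*cos(3*t)/102 + C1*exp(5*t) + C2*exp(3*t)

Characteristic equation r² - 8r + 15 = 0 factors as (r - 5)(r - 3) = 0, so r = 5, 3.
Hence u_h = C1*exp(5*t) + C2*exp(3*t).
Try u_p = A*cos(3*t) + B*sin(3*t). Substituting and equating the coefficients of cos(3t) and sin(3t) gives A = 7/102, B = -14/51, so u_p = -14*sin(3*t)/51 + 7*cos(3*t)/102.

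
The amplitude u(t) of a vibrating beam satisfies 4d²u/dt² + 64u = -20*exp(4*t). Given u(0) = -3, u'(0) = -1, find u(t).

Divide through by 4: u'' + 16u = -5*exp(4*t).
Characteristic equation r² + 16 = 0 has discriminant (0)² - 4·(16) = -64 < 0, so r = ± 4i.
Hence u_h = C1*cos(4*t) + C2*sin(4*t).
Try u_p = A*exp(4*t). Substituting into the equation and dividing by exp(4*t) gives A = -5/32, so u_p = -5*exp(4*t)/32.
General solution: u = -5*exp(4*t)/32 + C1*cos(4*t) + C2*sin(4*t).
Apply the initial conditions: u(0) = -5/32 + C1 = -3 and u'(0) = -5/8 + 4*C2 = -1. Solving gives C1 = -91/32, C2 = -3/32.

u = -91*cos(4*t)/32 - 5*exp(4*t)/32 - 3*sin(4*t)/32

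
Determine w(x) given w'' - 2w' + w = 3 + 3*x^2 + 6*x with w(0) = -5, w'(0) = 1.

w = 33 - 38*exp(x) + 3*x**2 + 18*x + 21*x*exp(x)

Characteristic equation r² - 2r + 1 = 0 has discriminant (-2)² - 4·(1) = 0, so r = 1 is a repeated root.
Hence w_h = (C1 + C2*x)*exp(x).
For the particular solution try w_p = A0 + A1*x + A2*x^2. Substituting and matching coefficients of each power of x gives A0 = 33, A1 = 18, A2 = 3, so w_p = 33 + 3*x^2 + 18*x.
General solution: w = 33 + 3*x^2 + 18*x + C1*exp(x) + C2*x*exp(x).
Apply the initial conditions: w(0) = 33 + C1 = -5 and w'(0) = 18 + C1 + C2 = 1. Solving gives C1 = -38, C2 = 21.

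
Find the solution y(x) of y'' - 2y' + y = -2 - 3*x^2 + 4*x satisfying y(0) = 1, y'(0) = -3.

Characteristic equation r² - 2r + 1 = 0 has discriminant (-2)² - 4·(1) = 0, so r = 1 is a repeated root.
Hence y_h = (C1 + C2*x)*exp(x).
For the particular solution try y_p = A0 + A1*x + A2*x^2. Substituting and matching coefficients of each power of x gives A0 = -12, A1 = -8, A2 = -3, so y_p = -12 - 8*x - 3*x^2.
General solution: y = -12 - 8*x - 3*x^2 + C1*exp(x) + C2*x*exp(x).
Apply the initial conditions: y(0) = -12 + C1 = 1 and y'(0) = -8 + C1 + C2 = -3. Solving gives C1 = 13, C2 = -8.

y = -12 - 8*x - 3*x**2 + 13*exp(x) - 8*x*exp(x)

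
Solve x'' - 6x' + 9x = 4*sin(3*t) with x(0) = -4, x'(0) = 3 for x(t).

Characteristic equation r² - 6r + 9 = 0 has discriminant (-6)² - 4·(9) = 0, so r = 3 is a repeated root.
Hence x_h = (C1 + C2*t)*exp(3*t).
Try x_p = A*cos(3*t) + B*sin(3*t). Substituting and equating the coefficients of cos(3t) and sin(3t) gives A = 2/9, B = 0, so x_p = 2*cos(3*t)/9.
General solution: x = 2*cos(3*t)/9 + C1*exp(3*t) + C2*t*exp(3*t).
Apply the initial conditions: x(0) = 2/9 + C1 = -4 and x'(0) = C2 + 3*C1 = 3. Solving gives C1 = -38/9, C2 = 47/3.

x = -38*exp(3*t)/9 + 2*cos(3*t)/9 + 47*t*exp(3*t)/3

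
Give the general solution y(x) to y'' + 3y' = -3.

y = C2 - x + C1*exp(-3*x)

Characteristic equation r² + 3r = 0 factors as (r + 3)r = 0, so r = -3, 0.
Hence y_h = C1*exp(-3*x) + C2.
Since 0 is a characteristic root (multiplicity 1), multiply the polynomial trial by x: try y_p = A0*x. Substituting and matching coefficients of each power of x gives A0 = -1, so y_p = -x.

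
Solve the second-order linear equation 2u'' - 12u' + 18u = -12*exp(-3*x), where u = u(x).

u = -exp(-3*x)/6 + C1*exp(3*x) + C2*x*exp(3*x)

Divide through by 2: u'' - 6u' + 9u = -6*exp(-3*x).
Characteristic equation r² - 6r + 9 = 0 has discriminant (-6)² - 4·(9) = 0, so r = 3 is a repeated root.
Hence u_h = (C1 + C2*x)*exp(3*x).
Try u_p = A*exp(-3*x). Substituting into the equation and dividing by exp(-3*x) gives A = -1/6, so u_p = -exp(-3*x)/6.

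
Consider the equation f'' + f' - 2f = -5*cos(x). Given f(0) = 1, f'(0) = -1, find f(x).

Characteristic equation r² + r - 2 = 0 factors as (r + 2)(r - 1) = 0, so r = -2, 1.
Hence f_h = C1*exp(-2*x) + C2*exp(x).
Try f_p = A*cos(x) + B*sin(x). Substituting and equating the coefficients of cos(x) and sin(x) gives A = 3/2, B = -1/2, so f_p = -sin(x)/2 + 3*cos(x)/2.
General solution: f = -sin(x)/2 + 3*cos(x)/2 + C1*exp(-2*x) + C2*exp(x).
Apply the initial conditions: f(0) = 3/2 + C1 + C2 = 1 and f'(0) = -1/2 + C2 - 2*C1 = -1. Solving gives C1 = 0, C2 = -1/2.

f = -exp(x)/2 - sin(x)/2 + 3*cos(x)/2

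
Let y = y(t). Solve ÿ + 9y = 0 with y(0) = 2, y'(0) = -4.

y = 2*cos(3*t) - 4*sin(3*t)/3

Characteristic equation r² + 9 = 0 has discriminant (0)² - 4·(9) = -36 < 0, so r = ± 3i.
Hence y_h = C1*cos(3*t) + C2*sin(3*t).
Apply the initial conditions: y(0) = C1 = 2 and y'(0) = 3*C2 = -4. Solving gives C1 = 2, C2 = -4/3.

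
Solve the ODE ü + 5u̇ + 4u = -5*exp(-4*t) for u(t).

u = C1*exp(-4*t) + C2*exp(-t) + 5*t*exp(-4*t)/3

Characteristic equation r² + 5r + 4 = 0 factors as (r + 4)(r + 1) = 0, so r = -4, -1.
Hence u_h = C1*exp(-4*t) + C2*exp(-t).
Since exp(-4*t) solves the homogeneous equation (r = -4 is a root of multiplicity 1), multiply the trial by t. Try u_p = A*t*exp(-4*t). Substituting into the equation and dividing by exp(-4*t) gives A = 5/3, so u_p = 5*t*exp(-4*t)/3.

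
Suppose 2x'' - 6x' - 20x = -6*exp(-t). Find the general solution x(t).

x = exp(-t)/2 + C1*exp(5*t) + C2*exp(-2*t)

Divide through by 2: x'' - 3x' - 10x = -3*exp(-t).
Characteristic equation r² - 3r - 10 = 0 factors as (r - 5)(r + 2) = 0, so r = 5, -2.
Hence x_h = C1*exp(5*t) + C2*exp(-2*t).
Try x_p = A*exp(-t). Substituting into the equation and dividing by exp(-t) gives A = 1/2, so x_p = exp(-t)/2.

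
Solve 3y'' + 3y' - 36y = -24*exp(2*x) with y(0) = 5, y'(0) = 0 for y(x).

Divide through by 3: y'' + y' - 12y = -8*exp(2*x).
Characteristic equation r² + r - 12 = 0 factors as (r - 3)(r + 4) = 0, so r = 3, -4.
Hence y_h = C1*exp(3*x) + C2*exp(-4*x).
Try y_p = A*exp(2*x). Substituting into the equation and dividing by exp(2*x) gives A = 4/3, so y_p = 4*exp(2*x)/3.
General solution: y = 4*exp(2*x)/3 + C1*exp(3*x) + C2*exp(-4*x).
Apply the initial conditions: y(0) = 4/3 + C1 + C2 = 5 and y'(0) = 8/3 - 4*C2 + 3*C1 = 0. Solving gives C1 = 12/7, C2 = 41/21.

y = 4*exp(2*x)/3 + 12*exp(3*x)/7 + 41*exp(-4*x)/21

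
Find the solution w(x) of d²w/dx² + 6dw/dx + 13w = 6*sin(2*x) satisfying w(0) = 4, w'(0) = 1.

w = -8*cos(2*x)/25 + 6*sin(2*x)/25 + 108*cos(2*x)*exp(-3*x)/25 + 337*exp(-3*x)*sin(2*x)/50

Characteristic equation r² + 6r + 13 = 0 has discriminant (6)² - 4·(13) = -16 < 0, so r = -3 ± 2i.
Hence w_h = C1*cos(2*x)*exp(-3*x) + C2*exp(-3*x)*sin(2*x).
Try w_p = A*cos(2*x) + B*sin(2*x). Substituting and equating the coefficients of cos(2x) and sin(2x) gives A = -8/25, B = 6/25, so w_p = -8*cos(2*x)/25 + 6*sin(2*x)/25.
General solution: w = -8*cos(2*x)/25 + 6*sin(2*x)/25 + C1*cos(2*x)*exp(-3*x) + C2*exp(-3*x)*sin(2*x).
Apply the initial conditions: w(0) = -8/25 + C1 = 4 and w'(0) = 12/25 - 3*C1 + 2*C2 = 1. Solving gives C1 = 108/25, C2 = 337/50.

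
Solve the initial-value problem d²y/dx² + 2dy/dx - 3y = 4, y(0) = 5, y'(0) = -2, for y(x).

Characteristic equation r² + 2r - 3 = 0 factors as (r + 3)(r - 1) = 0, so r = -3, 1.
Hence y_h = C1*exp(-3*x) + C2*exp(x).
For the particular solution try y_p = A0. Substituting and matching coefficients of each power of x gives A0 = -4/3, so y_p = -4/3.
General solution: y = -4/3 + C1*exp(-3*x) + C2*exp(x).
Apply the initial conditions: y(0) = -4/3 + C1 + C2 = 5 and y'(0) = C2 - 3*C1 = -2. Solving gives C1 = 25/12, C2 = 17/4.

y = -4/3 + 17*exp(x)/4 + 25*exp(-3*x)/12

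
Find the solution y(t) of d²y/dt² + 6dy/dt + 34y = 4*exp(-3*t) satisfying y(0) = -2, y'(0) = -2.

y = 4*exp(-3*t)/25 - 54*cos(5*t)*exp(-3*t)/25 - 8*exp(-3*t)*sin(5*t)/5

Characteristic equation r² + 6r + 34 = 0 has discriminant (6)² - 4·(34) = -100 < 0, so r = -3 ± 5i.
Hence y_h = C1*cos(5*t)*exp(-3*t) + C2*exp(-3*t)*sin(5*t).
Try y_p = A*exp(-3*t). Substituting into the equation and dividing by exp(-3*t) gives A = 4/25, so y_p = 4*exp(-3*t)/25.
General solution: y = 4*exp(-3*t)/25 + C1*cos(5*t)*exp(-3*t) + C2*exp(-3*t)*sin(5*t).
Apply the initial conditions: y(0) = 4/25 + C1 = -2 and y'(0) = -12/25 - 3*C1 + 5*C2 = -2. Solving gives C1 = -54/25, C2 = -8/5.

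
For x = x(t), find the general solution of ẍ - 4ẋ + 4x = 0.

x = C1*exp(2*t) + C2*t*exp(2*t)

Characteristic equation r² - 4r + 4 = 0 has discriminant (-4)² - 4·(4) = 0, so r = 2 is a repeated root.
Hence x_h = (C1 + C2*t)*exp(2*t).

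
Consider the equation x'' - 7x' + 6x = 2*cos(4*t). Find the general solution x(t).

Characteristic equation r² - 7r + 6 = 0 factors as (r - 1)(r - 6) = 0, so r = 1, 6.
Hence x_h = C1*exp(t) + C2*exp(6*t).
Try x_p = A*cos(4*t) + B*sin(4*t). Substituting and equating the coefficients of cos(4t) and sin(4t) gives A = -5/221, B = -14/221, so x_p = -14*sin(4*t)/221 - 5*cos(4*t)/221.

x = -14*sin(4*t)/221 - 5*cos(4*t)/221 + C1*exp(t) + C2*exp(6*t)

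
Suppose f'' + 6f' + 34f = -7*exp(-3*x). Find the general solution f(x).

f = -7*exp(-3*x)/25 + C1*cos(5*x)*exp(-3*x) + C2*exp(-3*x)*sin(5*x)

Characteristic equation r² + 6r + 34 = 0 has discriminant (6)² - 4·(34) = -100 < 0, so r = -3 ± 5i.
Hence f_h = C1*cos(5*x)*exp(-3*x) + C2*exp(-3*x)*sin(5*x).
Try f_p = A*exp(-3*x). Substituting into the equation and dividing by exp(-3*x) gives A = -7/25, so f_p = -7*exp(-3*x)/25.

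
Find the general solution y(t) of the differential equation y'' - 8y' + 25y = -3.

y = -3/25 + C1*cos(3*t)*exp(4*t) + C2*exp(4*t)*sin(3*t)

Characteristic equation r² - 8r + 25 = 0 has discriminant (-8)² - 4·(25) = -36 < 0, so r = 4 ± 3i.
Hence y_h = C1*cos(3*t)*exp(4*t) + C2*exp(4*t)*sin(3*t).
For the particular solution try y_p = A0. Substituting and matching coefficients of each power of t gives A0 = -3/25, so y_p = -3/25.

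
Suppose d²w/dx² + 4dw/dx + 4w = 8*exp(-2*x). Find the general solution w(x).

Characteristic equation r² + 4r + 4 = 0 has discriminant (4)² - 4·(4) = 0, so r = -2 is a repeated root.
Hence w_h = (C1 + C2*x)*exp(-2*x).
Since exp(-2*x) solves the homogeneous equation (r = -2 is a root of multiplicity 2), multiply the trial by x^2. Try w_p = A*x^2*exp(-2*x). Substituting into the equation and dividing by exp(-2*x) gives A = 4, so w_p = 4*x^2*exp(-2*x).

w = C1*exp(-2*x) + 4*x**2*exp(-2*x) + C2*x*exp(-2*x)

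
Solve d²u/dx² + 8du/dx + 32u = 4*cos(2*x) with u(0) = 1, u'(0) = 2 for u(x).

u = 4*sin(2*x)/65 + 7*cos(2*x)/65 + 58*cos(4*x)*exp(-4*x)/65 + 177*exp(-4*x)*sin(4*x)/130

Characteristic equation r² + 8r + 32 = 0 has discriminant (8)² - 4·(32) = -64 < 0, so r = -4 ± 4i.
Hence u_h = C1*cos(4*x)*exp(-4*x) + C2*exp(-4*x)*sin(4*x).
Try u_p = A*cos(2*x) + B*sin(2*x). Substituting and equating the coefficients of cos(2x) and sin(2x) gives A = 7/65, B = 4/65, so u_p = 4*sin(2*x)/65 + 7*cos(2*x)/65.
General solution: u = 4*sin(2*x)/65 + 7*cos(2*x)/65 + C1*cos(4*x)*exp(-4*x) + C2*exp(-4*x)*sin(4*x).
Apply the initial conditions: u(0) = 7/65 + C1 = 1 and u'(0) = 8/65 - 4*C1 + 4*C2 = 2. Solving gives C1 = 58/65, C2 = 177/130.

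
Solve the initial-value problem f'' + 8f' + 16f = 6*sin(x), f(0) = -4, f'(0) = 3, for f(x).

f = -1108*exp(-4*x)/289 - 48*cos(x)/289 + 90*sin(x)/289 - 215*x*exp(-4*x)/17

Characteristic equation r² + 8r + 16 = 0 has discriminant (8)² - 4·(16) = 0, so r = -4 is a repeated root.
Hence f_h = (C1 + C2*x)*exp(-4*x).
Try f_p = A*cos(x) + B*sin(x). Substituting and equating the coefficients of cos(x) and sin(x) gives A = -48/289, B = 90/289, so f_p = -48*cos(x)/289 + 90*sin(x)/289.
General solution: f = -48*cos(x)/289 + 90*sin(x)/289 + C1*exp(-4*x) + C2*x*exp(-4*x).
Apply the initial conditions: f(0) = -48/289 + C1 = -4 and f'(0) = 90/289 + C2 - 4*C1 = 3. Solving gives C1 = -1108/289, C2 = -215/17.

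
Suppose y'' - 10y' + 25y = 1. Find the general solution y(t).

y = 1/25 + C1*exp(5*t) + C2*t*exp(5*t)

Characteristic equation r² - 10r + 25 = 0 has discriminant (-10)² - 4·(25) = 0, so r = 5 is a repeated root.
Hence y_h = (C1 + C2*t)*exp(5*t).
For the particular solution try y_p = A0. Substituting and matching coefficients of each power of t gives A0 = 1/25, so y_p = 1/25.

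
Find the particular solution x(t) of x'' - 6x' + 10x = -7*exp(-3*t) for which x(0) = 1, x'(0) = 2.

x = -7*exp(-3*t)/37 - 79*exp(3*t)*sin(t)/37 + 44*cos(t)*exp(3*t)/37

Characteristic equation r² - 6r + 10 = 0 has discriminant (-6)² - 4·(10) = -4 < 0, so r = 3 ± i.
Hence x_h = C1*cos(t)*exp(3*t) + C2*exp(3*t)*sin(t).
Try x_p = A*exp(-3*t). Substituting into the equation and dividing by exp(-3*t) gives A = -7/37, so x_p = -7*exp(-3*t)/37.
General solution: x = -7*exp(-3*t)/37 + C1*cos(t)*exp(3*t) + C2*exp(3*t)*sin(t).
Apply the initial conditions: x(0) = -7/37 + C1 = 1 and x'(0) = 21/37 + C2 + 3*C1 = 2. Solving gives C1 = 44/37, C2 = -79/37.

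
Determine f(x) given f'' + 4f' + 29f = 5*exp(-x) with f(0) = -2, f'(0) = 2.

Characteristic equation r² + 4r + 29 = 0 has discriminant (4)² - 4·(29) = -100 < 0, so r = -2 ± 5i.
Hence f_h = C1*cos(5*x)*exp(-2*x) + C2*exp(-2*x)*sin(5*x).
Try f_p = A*exp(-x). Substituting into the equation and dividing by exp(-x) gives A = 5/26, so f_p = 5*exp(-x)/26.
General solution: f = 5*exp(-x)/26 + C1*cos(5*x)*exp(-2*x) + C2*exp(-2*x)*sin(5*x).
Apply the initial conditions: f(0) = 5/26 + C1 = -2 and f'(0) = -5/26 - 2*C1 + 5*C2 = 2. Solving gives C1 = -57/26, C2 = -57/130.

f = 5*exp(-x)/26 - 57*cos(5*x)*exp(-2*x)/26 - 57*exp(-2*x)*sin(5*x)/130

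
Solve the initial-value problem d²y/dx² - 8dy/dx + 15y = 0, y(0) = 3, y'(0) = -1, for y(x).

y = -5*exp(5*x) + 8*exp(3*x)

Characteristic equation r² - 8r + 15 = 0 factors as (r - 5)(r - 3) = 0, so r = 5, 3.
Hence y_h = C1*exp(5*x) + C2*exp(3*x).
Apply the initial conditions: y(0) = C1 + C2 = 3 and y'(0) = 3*C2 + 5*C1 = -1. Solving gives C1 = -5, C2 = 8.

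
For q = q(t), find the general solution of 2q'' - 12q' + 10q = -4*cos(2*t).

Divide through by 2: q'' - 6q' + 5q = -2*cos(2*t).
Characteristic equation r² - 6r + 5 = 0 factors as (r - 1)(r - 5) = 0, so r = 1, 5.
Hence q_h = C1*exp(t) + C2*exp(5*t).
Try q_p = A*cos(2*t) + B*sin(2*t). Substituting and equating the coefficients of cos(2t) and sin(2t) gives A = -2/145, B = 24/145, so q_p = -2*cos(2*t)/145 + 24*sin(2*t)/145.

q = -2*cos(2*t)/145 + 24*sin(2*t)/145 + C1*exp(t) + C2*exp(5*t)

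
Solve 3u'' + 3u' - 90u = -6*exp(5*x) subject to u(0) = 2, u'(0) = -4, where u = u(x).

u = 90*exp(5*x)/121 + 152*exp(-6*x)/121 - 2*x*exp(5*x)/11

Divide through by 3: u'' + u' - 30u = -2*exp(5*x).
Characteristic equation r² + r - 30 = 0 factors as (r - 5)(r + 6) = 0, so r = 5, -6.
Hence u_h = C1*exp(5*x) + C2*exp(-6*x).
Since exp(5*x) solves the homogeneous equation (r = 5 is a root of multiplicity 1), multiply the trial by x. Try u_p = A*x*exp(5*x). Substituting into the equation and dividing by exp(5*x) gives A = -2/11, so u_p = -2*x*exp(5*x)/11.
General solution: u = C1*exp(5*x) + C2*exp(-6*x) - 2*x*exp(5*x)/11.
Apply the initial conditions: u(0) = C1 + C2 = 2 and u'(0) = -2/11 - 6*C2 + 5*C1 = -4. Solving gives C1 = 90/121, C2 = 152/121.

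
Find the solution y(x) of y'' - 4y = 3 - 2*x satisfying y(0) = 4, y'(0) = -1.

Characteristic equation r² - 4 = 0 factors as (r - 2)(r + 2) = 0, so r = 2, -2.
Hence y_h = C1*exp(2*x) + C2*exp(-2*x).
For the particular solution try y_p = A0 + A1*x. Substituting and matching coefficients of each power of x gives A0 = -3/4, A1 = 1/2, so y_p = -3/4 + x/2.
General solution: y = -3/4 + x/2 + C1*exp(2*x) + C2*exp(-2*x).
Apply the initial conditions: y(0) = -3/4 + C1 + C2 = 4 and y'(0) = 1/2 - 2*C2 + 2*C1 = -1. Solving gives C1 = 2, C2 = 11/4.

y = -3/4 + x/2 + 2*exp(2*x) + 11*exp(-2*x)/4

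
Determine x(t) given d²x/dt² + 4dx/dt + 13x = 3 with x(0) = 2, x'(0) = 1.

Characteristic equation r² + 4r + 13 = 0 has discriminant (4)² - 4·(13) = -36 < 0, so r = -2 ± 3i.
Hence x_h = C1*cos(3*t)*exp(-2*t) + C2*exp(-2*t)*sin(3*t).
For the particular solution try x_p = A0. Substituting and matching coefficients of each power of t gives A0 = 3/13, so x_p = 3/13.
General solution: x = 3/13 + C1*cos(3*t)*exp(-2*t) + C2*exp(-2*t)*sin(3*t).
Apply the initial conditions: x(0) = 3/13 + C1 = 2 and x'(0) = -2*C1 + 3*C2 = 1. Solving gives C1 = 23/13, C2 = 59/39.

x = 3/13 + 23*cos(3*t)*exp(-2*t)/13 + 59*exp(-2*t)*sin(3*t)/39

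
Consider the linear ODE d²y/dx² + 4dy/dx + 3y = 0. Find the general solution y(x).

Characteristic equation r² + 4r + 3 = 0 factors as (r + 1)(r + 3) = 0, so r = -1, -3.
Hence y_h = C1*exp(-x) + C2*exp(-3*x).

y = C1*exp(-x) + C2*exp(-3*x)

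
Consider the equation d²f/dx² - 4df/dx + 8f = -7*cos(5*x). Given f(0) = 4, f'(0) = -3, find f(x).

f = 119*cos(5*x)/689 + 140*sin(5*x)/689 - 8041*exp(2*x)*sin(2*x)/1378 + 2637*cos(2*x)*exp(2*x)/689

Characteristic equation r² - 4r + 8 = 0 has discriminant (-4)² - 4·(8) = -16 < 0, so r = 2 ± 2i.
Hence f_h = C1*cos(2*x)*exp(2*x) + C2*exp(2*x)*sin(2*x).
Try f_p = A*cos(5*x) + B*sin(5*x). Substituting and equating the coefficients of cos(5x) and sin(5x) gives A = 119/689, B = 140/689, so f_p = 119*cos(5*x)/689 + 140*sin(5*x)/689.
General solution: f = 119*cos(5*x)/689 + 140*sin(5*x)/689 + C1*cos(2*x)*exp(2*x) + C2*exp(2*x)*sin(2*x).
Apply the initial conditions: f(0) = 119/689 + C1 = 4 and f'(0) = 700/689 + 2*C1 + 2*C2 = -3. Solving gives C1 = 2637/689, C2 = -8041/1378.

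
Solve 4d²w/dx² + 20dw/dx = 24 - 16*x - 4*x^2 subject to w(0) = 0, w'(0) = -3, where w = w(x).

Divide through by 4: w'' + 5w' = 6 - x^2 - 4*x.
Characteristic equation r² + 5r = 0 factors as (r + 5)r = 0, so r = -5, 0.
Hence w_h = C1*exp(-5*x) + C2.
Since 0 is a characteristic root (multiplicity 1), multiply the polynomial trial by x: try w_p = x*(A0 + A1*x + A2*x^2). Substituting and matching coefficients of each power of x gives A0 = 168/125, A1 = -9/25, A2 = -1/15, so w_p = -9*x^2/25 - x^3/15 + 168*x/125.
General solution: w = C2 - 9*x^2/25 - x^3/15 + 168*x/125 + C1*exp(-5*x).
Apply the initial conditions: w(0) = C1 + C2 = 0 and w'(0) = 168/125 - 5*C1 = -3. Solving gives C1 = 543/625, C2 = -543/625.

w = -543/625 - 9*x**2/25 - x**3/15 + 168*x/125 + 543*exp(-5*x)/625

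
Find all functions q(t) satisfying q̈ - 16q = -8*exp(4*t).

q = C1*exp(-4*t) + C2*exp(4*t) - t*exp(4*t)

Characteristic equation r² - 16 = 0 factors as (r + 4)(r - 4) = 0, so r = -4, 4.
Hence q_h = C1*exp(-4*t) + C2*exp(4*t).
Since exp(4*t) solves the homogeneous equation (r = 4 is a root of multiplicity 1), multiply the trial by t. Try q_p = A*t*exp(4*t). Substituting into the equation and dividing by exp(4*t) gives A = -1, so q_p = -t*exp(4*t).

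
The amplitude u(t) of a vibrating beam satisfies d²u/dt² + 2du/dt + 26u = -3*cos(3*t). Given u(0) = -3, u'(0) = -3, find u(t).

Characteristic equation r² + 2r + 26 = 0 has discriminant (2)² - 4·(26) = -100 < 0, so r = -1 ± 5i.
Hence u_h = C1*cos(5*t)*exp(-t) + C2*exp(-t)*sin(5*t).
Try u_p = A*cos(3*t) + B*sin(3*t). Substituting and equating the coefficients of cos(3t) and sin(3t) gives A = -51/325, B = -18/325, so u_p = -51*cos(3*t)/325 - 18*sin(3*t)/325.
General solution: u = -51*cos(3*t)/325 - 18*sin(3*t)/325 + C1*cos(5*t)*exp(-t) + C2*exp(-t)*sin(5*t).
Apply the initial conditions: u(0) = -51/325 + C1 = -3 and u'(0) = -54/325 - C1 + 5*C2 = -3. Solving gives C1 = -924/325, C2 = -369/325.

u = -51*cos(3*t)/325 - 18*sin(3*t)/325 - 924*cos(5*t)*exp(-t)/325 - 369*exp(-t)*sin(5*t)/325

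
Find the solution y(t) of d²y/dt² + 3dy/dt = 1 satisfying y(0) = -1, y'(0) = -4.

Characteristic equation r² + 3r = 0 factors as (r + 3)r = 0, so r = -3, 0.
Hence y_h = C1*exp(-3*t) + C2.
Since 0 is a characteristic root (multiplicity 1), multiply the polynomial trial by t: try y_p = A0*t. Substituting and matching coefficients of each power of t gives A0 = 1/3, so y_p = t/3.
General solution: y = C2 + t/3 + C1*exp(-3*t).
Apply the initial conditions: y(0) = C1 + C2 = -1 and y'(0) = 1/3 - 3*C1 = -4. Solving gives C1 = 13/9, C2 = -22/9.

y = -22/9 + t/3 + 13*exp(-3*t)/9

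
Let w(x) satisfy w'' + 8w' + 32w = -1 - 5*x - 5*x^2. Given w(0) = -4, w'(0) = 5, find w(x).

Characteristic equation r² + 8r + 32 = 0 has discriminant (8)² - 4·(32) = -64 < 0, so r = -4 ± 4i.
Hence w_h = C1*cos(4*x)*exp(-4*x) + C2*exp(-4*x)*sin(4*x).
For the particular solution try w_p = A0 + A1*x + A2*x^2. Substituting and matching coefficients of each power of x gives A0 = -1/512, A1 = -5/64, A2 = -5/32, so w_p = -1/512 - 5*x^2/32 - 5*x/64.
General solution: w = -1/512 - 5*x^2/32 - 5*x/64 + C1*cos(4*x)*exp(-4*x) + C2*exp(-4*x)*sin(4*x).
Apply the initial conditions: w(0) = -1/512 + C1 = -4 and w'(0) = -5/64 - 4*C1 + 4*C2 = 5. Solving gives C1 = -2047/512, C2 = -1397/512.

w = -1/512 - 5*x**2/32 - 5*x/64 - 2047*cos(4*x)*exp(-4*x)/512 - 1397*exp(-4*x)*sin(4*x)/512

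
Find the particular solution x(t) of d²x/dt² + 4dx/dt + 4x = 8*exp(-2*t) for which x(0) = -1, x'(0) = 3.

Characteristic equation r² + 4r + 4 = 0 has discriminant (4)² - 4·(4) = 0, so r = -2 is a repeated root.
Hence x_h = (C1 + C2*t)*exp(-2*t).
Since exp(-2*t) solves the homogeneous equation (r = -2 is a root of multiplicity 2), multiply the trial by t^2. Try x_p = A*t^2*exp(-2*t). Substituting into the equation and dividing by exp(-2*t) gives A = 4, so x_p = 4*t^2*exp(-2*t).
General solution: x = C1*exp(-2*t) + 4*t^2*exp(-2*t) + C2*t*exp(-2*t).
Apply the initial conditions: x(0) = C1 = -1 and x'(0) = C2 - 2*C1 = 3. Solving gives C1 = -1, C2 = 1.

x = -exp(-2*t) + t*exp(-2*t) + 4*t**2*exp(-2*t)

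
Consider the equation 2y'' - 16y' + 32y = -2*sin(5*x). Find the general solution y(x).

Divide through by 2: y'' - 8y' + 16y = -sin(5*x).
Characteristic equation r² - 8r + 16 = 0 has discriminant (-8)² - 4·(16) = 0, so r = 4 is a repeated root.
Hence y_h = (C1 + C2*x)*exp(4*x).
Try y_p = A*cos(5*x) + B*sin(5*x). Substituting and equating the coefficients of cos(5x) and sin(5x) gives A = -40/1681, B = 9/1681, so y_p = -40*cos(5*x)/1681 + 9*sin(5*x)/1681.

y = -40*cos(5*x)/1681 + 9*sin(5*x)/1681 + C1*exp(4*x) + C2*x*exp(4*x)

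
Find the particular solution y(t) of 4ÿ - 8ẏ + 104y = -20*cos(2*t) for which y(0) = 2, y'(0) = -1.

y = -11*cos(2*t)/50 + sin(2*t)/25 - 33*exp(t)*sin(5*t)/50 + 111*cos(5*t)*exp(t)/50

Divide through by 4: y'' - 2y' + 26y = -5*cos(2*t).
Characteristic equation r² - 2r + 26 = 0 has discriminant (-2)² - 4·(26) = -100 < 0, so r = 1 ± 5i.
Hence y_h = C1*cos(5*t)*exp(t) + C2*exp(t)*sin(5*t).
Try y_p = A*cos(2*t) + B*sin(2*t). Substituting and equating the coefficients of cos(2t) and sin(2t) gives A = -11/50, B = 1/25, so y_p = -11*cos(2*t)/50 + sin(2*t)/25.
General solution: y = -11*cos(2*t)/50 + sin(2*t)/25 + C1*cos(5*t)*exp(t) + C2*exp(t)*sin(5*t).
Apply the initial conditions: y(0) = -11/50 + C1 = 2 and y'(0) = 2/25 + C1 + 5*C2 = -1. Solving gives C1 = 111/50, C2 = -33/50.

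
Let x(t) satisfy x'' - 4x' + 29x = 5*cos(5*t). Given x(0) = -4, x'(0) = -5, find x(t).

x = -25*sin(5*t)/104 + 5*cos(5*t)/104 - 421*cos(5*t)*exp(2*t)/104 + 447*exp(2*t)*sin(5*t)/520

Characteristic equation r² - 4r + 29 = 0 has discriminant (-4)² - 4·(29) = -100 < 0, so r = 2 ± 5i.
Hence x_h = C1*cos(5*t)*exp(2*t) + C2*exp(2*t)*sin(5*t).
Try x_p = A*cos(5*t) + B*sin(5*t). Substituting and equating the coefficients of cos(5t) and sin(5t) gives A = 5/104, B = -25/104, so x_p = -25*sin(5*t)/104 + 5*cos(5*t)/104.
General solution: x = -25*sin(5*t)/104 + 5*cos(5*t)/104 + C1*cos(5*t)*exp(2*t) + C2*exp(2*t)*sin(5*t).
Apply the initial conditions: x(0) = 5/104 + C1 = -4 and x'(0) = -125/104 + 2*C1 + 5*C2 = -5. Solving gives C1 = -421/104, C2 = 447/520.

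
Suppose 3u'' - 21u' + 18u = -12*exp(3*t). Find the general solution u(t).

u = 2*exp(3*t)/3 + C1*exp(6*t) + C2*exp(t)

Divide through by 3: u'' - 7u' + 6u = -4*exp(3*t).
Characteristic equation r² - 7r + 6 = 0 factors as (r - 6)(r - 1) = 0, so r = 6, 1.
Hence u_h = C1*exp(6*t) + C2*exp(t).
Try u_p = A*exp(3*t). Substituting into the equation and dividing by exp(3*t) gives A = 2/3, so u_p = 2*exp(3*t)/3.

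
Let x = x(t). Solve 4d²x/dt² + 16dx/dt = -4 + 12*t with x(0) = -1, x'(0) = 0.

x = -57/64 - 7*t/16 - 7*exp(-4*t)/64 + 3*t**2/8

Divide through by 4: x'' + 4x' = -1 + 3*t.
Characteristic equation r² + 4r = 0 factors as (r + 4)r = 0, so r = -4, 0.
Hence x_h = C1*exp(-4*t) + C2.
Since 0 is a characteristic root (multiplicity 1), multiply the polynomial trial by t: try x_p = t*(A0 + A1*t). Substituting and matching coefficients of each power of t gives A0 = -7/16, A1 = 3/8, so x_p = -7*t/16 + 3*t^2/8.
General solution: x = C2 - 7*t/16 + 3*t^2/8 + C1*exp(-4*t).
Apply the initial conditions: x(0) = C1 + C2 = -1 and x'(0) = -7/16 - 4*C1 = 0. Solving gives C1 = -7/64, C2 = -57/64.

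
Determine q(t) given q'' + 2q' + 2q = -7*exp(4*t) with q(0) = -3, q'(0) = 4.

q = -7*exp(4*t)/26 - 71*cos(t)*exp(-t)/26 + 61*exp(-t)*sin(t)/26

Characteristic equation r² + 2r + 2 = 0 has discriminant (2)² - 4·(2) = -4 < 0, so r = -1 ± i.
Hence q_h = C1*cos(t)*exp(-t) + C2*exp(-t)*sin(t).
Try q_p = A*exp(4*t). Substituting into the equation and dividing by exp(4*t) gives A = -7/26, so q_p = -7*exp(4*t)/26.
General solution: q = -7*exp(4*t)/26 + C1*cos(t)*exp(-t) + C2*exp(-t)*sin(t).
Apply the initial conditions: q(0) = -7/26 + C1 = -3 and q'(0) = -14/13 + C2 - C1 = 4. Solving gives C1 = -71/26, C2 = 61/26.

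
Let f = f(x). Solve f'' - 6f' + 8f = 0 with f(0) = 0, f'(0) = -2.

f = -exp(4*x) + exp(2*x)

Characteristic equation r² - 6r + 8 = 0 factors as (r - 4)(r - 2) = 0, so r = 4, 2.
Hence f_h = C1*exp(4*x) + C2*exp(2*x).
Apply the initial conditions: f(0) = C1 + C2 = 0 and f'(0) = 2*C2 + 4*C1 = -2. Solving gives C1 = -1, C2 = 1.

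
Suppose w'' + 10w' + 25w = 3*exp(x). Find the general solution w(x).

w = exp(x)/12 + C1*exp(-5*x) + C2*x*exp(-5*x)

Characteristic equation r² + 10r + 25 = 0 has discriminant (10)² - 4·(25) = 0, so r = -5 is a repeated root.
Hence w_h = (C1 + C2*x)*exp(-5*x).
Try w_p = A*exp(x). Substituting into the equation and dividing by exp(x) gives A = 1/12, so w_p = exp(x)/12.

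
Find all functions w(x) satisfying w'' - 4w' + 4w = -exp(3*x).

Characteristic equation r² - 4r + 4 = 0 has discriminant (-4)² - 4·(4) = 0, so r = 2 is a repeated root.
Hence w_h = (C1 + C2*x)*exp(2*x).
Try w_p = A*exp(3*x). Substituting into the equation and dividing by exp(3*x) gives A = -1, so w_p = -exp(3*x).

w = -exp(3*x) + C1*exp(2*x) + C2*x*exp(2*x)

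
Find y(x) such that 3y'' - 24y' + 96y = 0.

Divide through by 3: y'' - 8y' + 32y = 0.
Characteristic equation r² - 8r + 32 = 0 has discriminant (-8)² - 4·(32) = -64 < 0, so r = 4 ± 4i.
Hence y_h = C1*cos(4*x)*exp(4*x) + C2*exp(4*x)*sin(4*x).

y = C1*cos(4*x)*exp(4*x) + C2*exp(4*x)*sin(4*x)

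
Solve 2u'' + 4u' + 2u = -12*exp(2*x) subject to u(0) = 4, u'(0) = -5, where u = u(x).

Divide through by 2: u'' + 2u' + u = -6*exp(2*x).
Characteristic equation r² + 2r + 1 = 0 has discriminant (2)² - 4·(1) = 0, so r = -1 is a repeated root.
Hence u_h = (C1 + C2*x)*exp(-x).
Try u_p = A*exp(2*x). Substituting into the equation and dividing by exp(2*x) gives A = -2/3, so u_p = -2*exp(2*x)/3.
General solution: u = -2*exp(2*x)/3 + C1*exp(-x) + C2*x*exp(-x).
Apply the initial conditions: u(0) = -2/3 + C1 = 4 and u'(0) = -4/3 + C2 - C1 = -5. Solving gives C1 = 14/3, C2 = 1.

u = -2*exp(2*x)/3 + 14*exp(-x)/3 + x*exp(-x)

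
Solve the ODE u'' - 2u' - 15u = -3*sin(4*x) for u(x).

Characteristic equation r² - 2r - 15 = 0 factors as (r + 3)(r - 5) = 0, so r = -3, 5.
Hence u_h = C1*exp(-3*x) + C2*exp(5*x).
Try u_p = A*cos(4*x) + B*sin(4*x). Substituting and equating the coefficients of cos(4x) and sin(4x) gives A = -24/1025, B = 93/1025, so u_p = -24*cos(4*x)/1025 + 93*sin(4*x)/1025.

u = -24*cos(4*x)/1025 + 93*sin(4*x)/1025 + C1*exp(-3*x) + C2*exp(5*x)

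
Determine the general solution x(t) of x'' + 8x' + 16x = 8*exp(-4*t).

Characteristic equation r² + 8r + 16 = 0 has discriminant (8)² - 4·(16) = 0, so r = -4 is a repeated root.
Hence x_h = (C1 + C2*t)*exp(-4*t).
Since exp(-4*t) solves the homogeneous equation (r = -4 is a root of multiplicity 2), multiply the trial by t^2. Try x_p = A*t^2*exp(-4*t). Substituting into the equation and dividing by exp(-4*t) gives A = 4, so x_p = 4*t^2*exp(-4*t).

x = C1*exp(-4*t) + 4*t**2*exp(-4*t) + C2*t*exp(-4*t)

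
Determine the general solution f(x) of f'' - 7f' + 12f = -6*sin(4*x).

Characteristic equation r² - 7r + 12 = 0 factors as (r - 3)(r - 4) = 0, so r = 3, 4.
Hence f_h = C1*exp(3*x) + C2*exp(4*x).
Try f_p = A*cos(4*x) + B*sin(4*x). Substituting and equating the coefficients of cos(4x) and sin(4x) gives A = -21/100, B = 3/100, so f_p = -21*cos(4*x)/100 + 3*sin(4*x)/100.

f = -21*cos(4*x)/100 + 3*sin(4*x)/100 + C1*exp(3*x) + C2*exp(4*x)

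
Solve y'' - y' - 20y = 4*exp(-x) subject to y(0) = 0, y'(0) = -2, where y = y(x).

Characteristic equation r² - r - 20 = 0 factors as (r + 4)(r - 5) = 0, so r = -4, 5.
Hence y_h = C1*exp(-4*x) + C2*exp(5*x).
Try y_p = A*exp(-x). Substituting into the equation and dividing by exp(-x) gives A = -2/9, so y_p = -2*exp(-x)/9.
General solution: y = -2*exp(-x)/9 + C1*exp(-4*x) + C2*exp(5*x).
Apply the initial conditions: y(0) = -2/9 + C1 + C2 = 0 and y'(0) = 2/9 - 4*C1 + 5*C2 = -2. Solving gives C1 = 10/27, C2 = -4/27.

y = -4*exp(5*x)/27 - 2*exp(-x)/9 + 10*exp(-4*x)/27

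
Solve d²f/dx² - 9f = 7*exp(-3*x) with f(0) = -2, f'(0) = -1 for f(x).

Characteristic equation r² - 9 = 0 factors as (r - 3)(r + 3) = 0, so r = 3, -3.
Hence f_h = C1*exp(3*x) + C2*exp(-3*x).
Since exp(-3*x) solves the homogeneous equation (r = -3 is a root of multiplicity 1), multiply the trial by x. Try f_p = A*x*exp(-3*x). Substituting into the equation and dividing by exp(-3*x) gives A = -7/6, so f_p = -7*x*exp(-3*x)/6.
General solution: f = C1*exp(3*x) + C2*exp(-3*x) - 7*x*exp(-3*x)/6.
Apply the initial conditions: f(0) = C1 + C2 = -2 and f'(0) = -7/6 - 3*C2 + 3*C1 = -1. Solving gives C1 = -35/36, C2 = -37/36.

f = -37*exp(-3*x)/36 - 35*exp(3*x)/36 - 7*x*exp(-3*x)/6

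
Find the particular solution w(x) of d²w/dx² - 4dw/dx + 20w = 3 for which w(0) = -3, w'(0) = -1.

Characteristic equation r² - 4r + 20 = 0 has discriminant (-4)² - 4·(20) = -64 < 0, so r = 2 ± 4i.
Hence w_h = C1*cos(4*x)*exp(2*x) + C2*exp(2*x)*sin(4*x).
For the particular solution try w_p = A0. Substituting and matching coefficients of each power of x gives A0 = 3/20, so w_p = 3/20.
General solution: w = 3/20 + C1*cos(4*x)*exp(2*x) + C2*exp(2*x)*sin(4*x).
Apply the initial conditions: w(0) = 3/20 + C1 = -3 and w'(0) = 2*C1 + 4*C2 = -1. Solving gives C1 = -63/20, C2 = 53/40.

w = 3/20 - 63*cos(4*x)*exp(2*x)/20 + 53*exp(2*x)*sin(4*x)/40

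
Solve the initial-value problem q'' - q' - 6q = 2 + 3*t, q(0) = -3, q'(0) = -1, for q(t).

Characteristic equation r² - r - 6 = 0 factors as (r - 3)(r + 2) = 0, so r = 3, -2.
Hence q_h = C1*exp(3*t) + C2*exp(-2*t).
For the particular solution try q_p = A0 + A1*t. Substituting and matching coefficients of each power of t gives A0 = -1/4, A1 = -1/2, so q_p = -1/4 - t/2.
General solution: q = -1/4 - t/2 + C1*exp(3*t) + C2*exp(-2*t).
Apply the initial conditions: q(0) = -1/4 + C1 + C2 = -3 and q'(0) = -1/2 - 2*C2 + 3*C1 = -1. Solving gives C1 = -6/5, C2 = -31/20.

q = -1/4 - 31*exp(-2*t)/20 - 6*exp(3*t)/5 - t/2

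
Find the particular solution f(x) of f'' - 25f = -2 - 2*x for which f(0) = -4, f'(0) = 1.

f = 2/25 - 533*exp(-5*x)/250 - 487*exp(5*x)/250 + 2*x/25

Characteristic equation r² - 25 = 0 factors as (r - 5)(r + 5) = 0, so r = 5, -5.
Hence f_h = C1*exp(5*x) + C2*exp(-5*x).
For the particular solution try f_p = A0 + A1*x. Substituting and matching coefficients of each power of x gives A0 = 2/25, A1 = 2/25, so f_p = 2/25 + 2*x/25.
General solution: f = 2/25 + 2*x/25 + C1*exp(5*x) + C2*exp(-5*x).
Apply the initial conditions: f(0) = 2/25 + C1 + C2 = -4 and f'(0) = 2/25 - 5*C2 + 5*C1 = 1. Solving gives C1 = -487/250, C2 = -533/250.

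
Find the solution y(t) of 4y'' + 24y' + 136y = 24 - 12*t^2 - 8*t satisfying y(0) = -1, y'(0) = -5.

y = 1833/9826 - 8*t/289 - 3*t**2/34 - 16767*exp(-3*t)*sin(5*t)/9826 - 11659*cos(5*t)*exp(-3*t)/9826

Divide through by 4: y'' + 6y' + 34y = 6 - 3*t^2 - 2*t.
Characteristic equation r² + 6r + 34 = 0 has discriminant (6)² - 4·(34) = -100 < 0, so r = -3 ± 5i.
Hence y_h = C1*cos(5*t)*exp(-3*t) + C2*exp(-3*t)*sin(5*t).
For the particular solution try y_p = A0 + A1*t + A2*t^2. Substituting and matching coefficients of each power of t gives A0 = 1833/9826, A1 = -8/289, A2 = -3/34, so y_p = 1833/9826 - 8*t/289 - 3*t^2/34.
General solution: y = 1833/9826 - 8*t/289 - 3*t^2/34 + C1*cos(5*t)*exp(-3*t) + C2*exp(-3*t)*sin(5*t).
Apply the initial conditions: y(0) = 1833/9826 + C1 = -1 and y'(0) = -8/289 - 3*C1 + 5*C2 = -5. Solving gives C1 = -11659/9826, C2 = -16767/9826.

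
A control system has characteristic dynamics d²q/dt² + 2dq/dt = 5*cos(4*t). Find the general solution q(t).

q = C2 - cos(4*t)/4 + sin(4*t)/8 + C1*exp(-2*t)

Characteristic equation r² + 2r = 0 factors as (r + 2)r = 0, so r = -2, 0.
Hence q_h = C1*exp(-2*t) + C2.
Try q_p = A*cos(4*t) + B*sin(4*t). Substituting and equating the coefficients of cos(4t) and sin(4t) gives A = -1/4, B = 1/8, so q_p = -cos(4*t)/4 + sin(4*t)/8.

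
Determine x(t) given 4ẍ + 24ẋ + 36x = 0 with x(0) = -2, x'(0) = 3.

Divide through by 4: x'' + 6x' + 9x = 0.
Characteristic equation r² + 6r + 9 = 0 has discriminant (6)² - 4·(9) = 0, so r = -3 is a repeated root.
Hence x_h = (C1 + C2*t)*exp(-3*t).
Apply the initial conditions: x(0) = C1 = -2 and x'(0) = C2 - 3*C1 = 3. Solving gives C1 = -2, C2 = -3.

x = -2*exp(-3*t) - 3*t*exp(-3*t)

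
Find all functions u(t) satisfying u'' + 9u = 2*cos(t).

Characteristic equation r² + 9 = 0 has discriminant (0)² - 4·(9) = -36 < 0, so r = ± 3i.
Hence u_h = C1*cos(3*t) + C2*sin(3*t).
Try u_p = A*cos(t) + B*sin(t). Substituting and equating the coefficients of cos(t) and sin(t) gives A = 1/4, B = 0, so u_p = cos(t)/4.

u = cos(t)/4 + C1*cos(3*t) + C2*sin(3*t)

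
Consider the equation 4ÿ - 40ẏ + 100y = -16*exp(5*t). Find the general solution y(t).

Divide through by 4: y'' - 10y' + 25y = -4*exp(5*t).
Characteristic equation r² - 10r + 25 = 0 has discriminant (-10)² - 4·(25) = 0, so r = 5 is a repeated root.
Hence y_h = (C1 + C2*t)*exp(5*t).
Since exp(5*t) solves the homogeneous equation (r = 5 is a root of multiplicity 2), multiply the trial by t^2. Try y_p = A*t^2*exp(5*t). Substituting into the equation and dividing by exp(5*t) gives A = -2, so y_p = -2*t^2*exp(5*t).

y = C1*exp(5*t) - 2*t**2*exp(5*t) + C2*t*exp(5*t)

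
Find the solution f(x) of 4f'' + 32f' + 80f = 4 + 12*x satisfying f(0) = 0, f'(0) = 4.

Divide through by 4: f'' + 8f' + 20f = 1 + 3*x.
Characteristic equation r² + 8r + 20 = 0 has discriminant (8)² - 4·(20) = -16 < 0, so r = -4 ± 2i.
Hence f_h = C1*cos(2*x)*exp(-4*x) + C2*exp(-4*x)*sin(2*x).
For the particular solution try f_p = A0 + A1*x. Substituting and matching coefficients of each power of x gives A0 = -1/100, A1 = 3/20, so f_p = -1/100 + 3*x/20.
General solution: f = -1/100 + 3*x/20 + C1*cos(2*x)*exp(-4*x) + C2*exp(-4*x)*sin(2*x).
Apply the initial conditions: f(0) = -1/100 + C1 = 0 and f'(0) = 3/20 - 4*C1 + 2*C2 = 4. Solving gives C1 = 1/100, C2 = 389/200.

f = -1/100 + 3*x/20 + cos(2*x)*exp(-4*x)/100 + 389*exp(-4*x)*sin(2*x)/200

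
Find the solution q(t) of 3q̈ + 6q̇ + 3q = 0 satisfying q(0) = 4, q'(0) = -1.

q = 4*exp(-t) + 3*t*exp(-t)

Divide through by 3: q'' + 2q' + q = 0.
Characteristic equation r² + 2r + 1 = 0 has discriminant (2)² - 4·(1) = 0, so r = -1 is a repeated root.
Hence q_h = (C1 + C2*t)*exp(-t).
Apply the initial conditions: q(0) = C1 = 4 and q'(0) = C2 - C1 = -1. Solving gives C1 = 4, C2 = 3.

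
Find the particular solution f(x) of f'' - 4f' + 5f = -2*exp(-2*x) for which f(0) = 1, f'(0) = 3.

Characteristic equation r² - 4r + 5 = 0 has discriminant (-4)² - 4·(5) = -4 < 0, so r = 2 ± i.
Hence f_h = C1*cos(x)*exp(2*x) + C2*exp(2*x)*sin(x).
Try f_p = A*exp(-2*x). Substituting into the equation and dividing by exp(-2*x) gives A = -2/17, so f_p = -2*exp(-2*x)/17.
General solution: f = -2*exp(-2*x)/17 + C1*cos(x)*exp(2*x) + C2*exp(2*x)*sin(x).
Apply the initial conditions: f(0) = -2/17 + C1 = 1 and f'(0) = 4/17 + C2 + 2*C1 = 3. Solving gives C1 = 19/17, C2 = 9/17.

f = -2*exp(-2*x)/17 + 9*exp(2*x)*sin(x)/17 + 19*cos(x)*exp(2*x)/17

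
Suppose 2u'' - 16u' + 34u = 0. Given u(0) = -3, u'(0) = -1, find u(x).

Divide through by 2: u'' - 8u' + 17u = 0.
Characteristic equation r² - 8r + 17 = 0 has discriminant (-8)² - 4·(17) = -4 < 0, so r = 4 ± i.
Hence u_h = C1*cos(x)*exp(4*x) + C2*exp(4*x)*sin(x).
Apply the initial conditions: u(0) = C1 = -3 and u'(0) = C2 + 4*C1 = -1. Solving gives C1 = -3, C2 = 11.

u = -3*cos(x)*exp(4*x) + 11*exp(4*x)*sin(x)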